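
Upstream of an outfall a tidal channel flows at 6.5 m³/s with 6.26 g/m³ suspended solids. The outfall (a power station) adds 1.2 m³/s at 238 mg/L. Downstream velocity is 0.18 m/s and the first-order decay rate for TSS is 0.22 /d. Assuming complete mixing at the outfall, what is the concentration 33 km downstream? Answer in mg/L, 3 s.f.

26.6 mg/L

After complete mixing, C₀ = (1.2·238 + 6.5·6.26) / 7.7 = 42.38 mg/L.
Travel time t = 3.3e+04 m / 0.18 m/s = 1.833e+05 s = 2.122 d.
C = 42.38·exp(−0.22·2.122) = 42.38·0.627 = 26.57 mg/L.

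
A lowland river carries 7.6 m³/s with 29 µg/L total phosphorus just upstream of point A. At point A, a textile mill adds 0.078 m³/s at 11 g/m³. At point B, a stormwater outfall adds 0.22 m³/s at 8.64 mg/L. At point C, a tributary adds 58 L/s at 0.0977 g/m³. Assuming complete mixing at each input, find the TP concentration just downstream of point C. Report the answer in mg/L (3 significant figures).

29 µg/L = 0.029 mg/L.
After input A: C = (7.6·0.029 + 0.078·11) / 7.678 = 0.1405 mg/L.
After input B: C = (7.678·0.1405 + 0.22·8.64) / 7.898 = 0.3772 mg/L.
58 L/s = 0.058 m³/s.
After input C: C = (7.898·0.3772 + 0.058·0.0977) / 7.956 = 0.3752 mg/L.

0.375 mg/L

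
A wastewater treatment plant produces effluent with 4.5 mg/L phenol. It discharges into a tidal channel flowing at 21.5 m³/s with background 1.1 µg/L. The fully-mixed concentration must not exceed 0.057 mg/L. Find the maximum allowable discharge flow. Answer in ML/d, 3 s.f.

23.4 ML/d

1.1 µg/L = 0.0011 mg/L.
Mass balance at complete mixing: C_std·(Q_w + Q_r) = Q_w·C_e + Q_r·C_b.
Rearranging, Q_w = Q_r·(C_std − C_b)/(C_e − C_std) = 21.5·(0.057 − 0.0011) / (4.5 − 0.057) = 0.2705 m³/s.
= 23.37 ML/d.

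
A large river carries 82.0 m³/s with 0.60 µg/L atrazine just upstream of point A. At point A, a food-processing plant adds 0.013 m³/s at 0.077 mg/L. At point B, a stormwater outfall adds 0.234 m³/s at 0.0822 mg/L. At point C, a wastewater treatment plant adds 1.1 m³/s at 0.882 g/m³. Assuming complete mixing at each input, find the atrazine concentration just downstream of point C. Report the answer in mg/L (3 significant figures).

0.60 µg/L = 0.0006 mg/L.
After input A: C = (82·0.0006 + 0.013·0.077) / 82.01 = 0.0006121 mg/L.
After input B: C = (82.01·0.0006121 + 0.234·0.0822) / 82.25 = 0.0008442 mg/L.
After input C: C = (82.25·0.0008442 + 1.1·0.882) / 83.35 = 0.01247 mg/L.

0.0125 mg/L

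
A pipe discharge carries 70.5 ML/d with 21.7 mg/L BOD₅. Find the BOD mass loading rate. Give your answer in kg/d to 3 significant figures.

70.5 ML/d = 0.816 m³/s.
Mass flux = Q·C = 0.816 m³/s × 21.7 g/m³ = 17.71 g/s.
= 17.71 g/s × 86.4 = 1530 kg/d.

1530 kg/d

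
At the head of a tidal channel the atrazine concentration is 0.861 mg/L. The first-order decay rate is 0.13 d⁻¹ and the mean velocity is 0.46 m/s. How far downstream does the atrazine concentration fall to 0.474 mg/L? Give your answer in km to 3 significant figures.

From C = C₀·e^(−kt), t = ln(C₀/C)/k = ln(0.861/0.474)/0.13 = 0.5969/0.13 = 4.591 d.
Distance = v·t = 0.46 m/s × 3.967e+05 s = 1.825e+05 m = 182.5 km.

182 km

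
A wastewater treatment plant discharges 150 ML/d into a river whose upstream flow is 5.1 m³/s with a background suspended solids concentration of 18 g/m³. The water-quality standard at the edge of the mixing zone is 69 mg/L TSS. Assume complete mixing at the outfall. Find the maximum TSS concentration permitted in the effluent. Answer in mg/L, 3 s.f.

150 ML/d = 1.736 m³/s.
Mass balance: 69·6.836 = 1.736·Cₑ + 5.1·18.
Cₑ = (471.7 − 91.8) / 1.736 = 218.8 mg/L.

219 mg/L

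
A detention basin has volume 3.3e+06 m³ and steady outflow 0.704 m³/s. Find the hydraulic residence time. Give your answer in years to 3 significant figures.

Q = 0.704 m³/s × 3.156e+07 s/yr = 2.222e+07 m³/yr.
Hydraulic residence time τ = V/Q = 3.3e+06/2.222e+07 = 0.1485 yr.

0.149 yr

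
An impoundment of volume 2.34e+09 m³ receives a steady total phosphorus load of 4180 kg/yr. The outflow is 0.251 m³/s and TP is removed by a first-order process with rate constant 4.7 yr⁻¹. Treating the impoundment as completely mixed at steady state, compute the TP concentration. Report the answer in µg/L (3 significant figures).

0.380 µg/L

Outflow Q = 0.251 m³/s × 3.156e+07 s/yr = 7.921e+06 m³/yr.
Steady-state CSTR mass balance: W = Q·C + k·V·C, so C = W/(Q + kV).
Q + kV = 7.921e+06 + 4.7·2.34e+09 = 1.101e+10 m³/yr.
C = 4180/1.101e+10 = 3.798e-07 kg/m³ = 0.0003798 mg/L = 0.3798 µg/L.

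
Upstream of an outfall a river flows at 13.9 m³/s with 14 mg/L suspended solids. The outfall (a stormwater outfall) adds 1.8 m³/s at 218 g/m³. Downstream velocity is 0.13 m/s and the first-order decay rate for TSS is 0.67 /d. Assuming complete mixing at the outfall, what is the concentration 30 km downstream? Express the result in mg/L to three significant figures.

After complete mixing, C₀ = (1.8·218 + 13.9·14) / 15.7 = 37.39 mg/L.
Travel time t = 3e+04 m / 0.13 m/s = 2.308e+05 s = 2.671 d.
C = 37.39·exp(−0.67·2.671) = 37.39·0.167 = 6.245 mg/L.

6.25 mg/L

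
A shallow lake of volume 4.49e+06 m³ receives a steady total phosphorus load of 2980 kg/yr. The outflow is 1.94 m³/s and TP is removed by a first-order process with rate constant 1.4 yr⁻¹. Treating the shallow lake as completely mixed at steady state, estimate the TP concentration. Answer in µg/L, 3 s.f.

44.1 µg/L

Outflow Q = 1.94 m³/s × 3.156e+07 s/yr = 6.122e+07 m³/yr.
Steady-state CSTR mass balance: W = Q·C + k·V·C, so C = W/(Q + kV).
Q + kV = 6.122e+07 + 1.4·4.49e+06 = 6.751e+07 m³/yr.
C = 2980/6.751e+07 = 4.414e-05 kg/m³ = 0.04414 mg/L = 44.14 µg/L.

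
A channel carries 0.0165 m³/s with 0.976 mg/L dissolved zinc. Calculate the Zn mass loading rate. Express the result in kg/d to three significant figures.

Mass flux = Q·C = 0.0165 m³/s × 0.976 g/m³ = 0.0161 g/s.
= 0.0161 g/s × 86.4 = 1.391 kg/d.

1.39 kg/d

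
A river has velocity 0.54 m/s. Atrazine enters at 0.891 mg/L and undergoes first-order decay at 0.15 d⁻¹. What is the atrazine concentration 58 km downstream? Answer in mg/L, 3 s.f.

0.739 mg/L

Travel time t = 58 km / 0.54 m/s = 5.8e+04/0.54 = 1.074e+05 s = 1.243 d.
First-order decay: C = 0.891·exp(−0.15·1.243) = 0.891·0.8299 = 0.7394 mg/L.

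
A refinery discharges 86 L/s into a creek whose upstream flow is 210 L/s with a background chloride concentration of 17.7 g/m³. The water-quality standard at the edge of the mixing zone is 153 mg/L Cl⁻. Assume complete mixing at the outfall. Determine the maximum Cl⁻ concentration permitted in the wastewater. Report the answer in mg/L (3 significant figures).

86 L/s = 0.086 m³/s.
210 L/s = 0.21 m³/s.
Mass balance: 153·0.296 = 0.086·Cₑ + 0.21·17.7.
Cₑ = (45.29 − 3.717) / 0.086 = 483.4 mg/L.

483 mg/L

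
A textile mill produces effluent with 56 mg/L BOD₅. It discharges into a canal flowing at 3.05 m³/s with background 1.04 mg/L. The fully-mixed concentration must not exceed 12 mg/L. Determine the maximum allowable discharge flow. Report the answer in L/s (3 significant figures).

760 L/s

Mass balance at complete mixing: C_std·(Q_w + Q_r) = Q_w·C_e + Q_r·C_b.
Rearranging, Q_w = Q_r·(C_std − C_b)/(C_e − C_std) = 3.05·(12 − 1.04) / (56 − 12) = 0.7597 m³/s.
= 759.7 L/s.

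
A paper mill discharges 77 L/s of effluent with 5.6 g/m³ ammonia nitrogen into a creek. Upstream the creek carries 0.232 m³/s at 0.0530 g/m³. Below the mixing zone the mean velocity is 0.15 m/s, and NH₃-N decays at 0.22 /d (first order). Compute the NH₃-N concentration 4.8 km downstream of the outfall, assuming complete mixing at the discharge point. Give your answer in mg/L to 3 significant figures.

1.32 mg/L

77 L/s = 0.077 m³/s.
After complete mixing, C₀ = (0.077·5.6 + 0.232·0.053) / 0.309 = 1.435 mg/L.
Travel time t = 4800 m / 0.15 m/s = 3.2e+04 s = 0.3704 d.
C = 1.435·exp(−0.22·0.3704) = 1.435·0.9217 = 1.323 mg/L.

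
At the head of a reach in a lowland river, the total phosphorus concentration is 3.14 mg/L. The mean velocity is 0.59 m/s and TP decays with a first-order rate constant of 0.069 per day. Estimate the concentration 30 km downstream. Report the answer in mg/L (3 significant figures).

Travel time t = 30 km / 0.59 m/s = 3e+04/0.59 = 5.085e+04 s = 0.5885 d.
First-order decay: C = 3.14·exp(−0.069·0.5885) = 3.14·0.9602 = 3.015 mg/L.

3.02 mg/L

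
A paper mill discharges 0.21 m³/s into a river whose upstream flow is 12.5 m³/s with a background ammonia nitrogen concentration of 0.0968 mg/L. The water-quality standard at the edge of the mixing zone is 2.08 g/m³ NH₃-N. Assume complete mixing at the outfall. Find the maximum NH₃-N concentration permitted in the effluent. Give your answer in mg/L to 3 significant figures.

120 mg/L

Mass balance: 2.08·12.71 = 0.21·Cₑ + 12.5·0.0968.
Cₑ = (26.44 − 1.21) / 0.21 = 120.1 mg/L.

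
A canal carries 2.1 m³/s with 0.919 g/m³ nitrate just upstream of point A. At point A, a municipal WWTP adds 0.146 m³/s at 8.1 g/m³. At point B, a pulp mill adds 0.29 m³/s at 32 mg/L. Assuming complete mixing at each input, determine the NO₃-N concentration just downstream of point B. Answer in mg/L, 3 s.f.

4.89 mg/L

After input A: C = (2.1·0.919 + 0.146·8.1) / 2.246 = 1.386 mg/L.
After input B: C = (2.246·1.386 + 0.29·32) / 2.536 = 4.887 mg/L.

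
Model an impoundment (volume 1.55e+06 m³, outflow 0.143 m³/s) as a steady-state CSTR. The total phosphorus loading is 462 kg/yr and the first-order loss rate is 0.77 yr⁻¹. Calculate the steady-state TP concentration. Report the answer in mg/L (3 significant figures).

Outflow Q = 0.143 m³/s × 3.156e+07 s/yr = 4.513e+06 m³/yr.
Steady-state CSTR mass balance: W = Q·C + k·V·C, so C = W/(Q + kV).
Q + kV = 4.513e+06 + 0.77·1.55e+06 = 5.706e+06 m³/yr.
C = 462/5.706e+06 = 8.096e-05 kg/m³ = 0.08096 mg/L.

0.0810 mg/L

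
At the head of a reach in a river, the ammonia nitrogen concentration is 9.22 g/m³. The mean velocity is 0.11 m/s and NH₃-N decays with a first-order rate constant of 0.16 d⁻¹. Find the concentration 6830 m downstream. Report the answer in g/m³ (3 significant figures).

Travel time t = 6830 m / 0.11 m/s = 6830/0.11 = 6.209e+04 s = 0.7186 d.
First-order decay: C = 9.22·exp(−0.16·0.7186) = 9.22·0.8914 = 8.219 g/m³.

8.22 g/m³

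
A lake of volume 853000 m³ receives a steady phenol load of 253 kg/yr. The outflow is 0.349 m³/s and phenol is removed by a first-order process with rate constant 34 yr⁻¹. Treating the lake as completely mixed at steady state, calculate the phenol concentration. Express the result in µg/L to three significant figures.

Outflow Q = 0.349 m³/s × 3.156e+07 s/yr = 1.101e+07 m³/yr.
Steady-state CSTR mass balance: W = Q·C + k·V·C, so C = W/(Q + kV).
Q + kV = 1.101e+07 + 34·853000 = 4.002e+07 m³/yr.
C = 253/4.002e+07 = 6.323e-06 kg/m³ = 0.006323 mg/L = 6.323 µg/L.

6.32 µg/L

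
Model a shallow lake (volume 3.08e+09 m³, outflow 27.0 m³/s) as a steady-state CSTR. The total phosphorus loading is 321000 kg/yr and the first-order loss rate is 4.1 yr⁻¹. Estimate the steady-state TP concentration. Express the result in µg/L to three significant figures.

Outflow Q = 27.0 m³/s × 3.156e+07 s/yr = 8.521e+08 m³/yr.
Steady-state CSTR mass balance: W = Q·C + k·V·C, so C = W/(Q + kV).
Q + kV = 8.521e+08 + 4.1·3.08e+09 = 1.348e+10 m³/yr.
C = 321000/1.348e+10 = 2.381e-05 kg/m³ = 0.02381 mg/L = 23.81 µg/L.

23.8 µg/L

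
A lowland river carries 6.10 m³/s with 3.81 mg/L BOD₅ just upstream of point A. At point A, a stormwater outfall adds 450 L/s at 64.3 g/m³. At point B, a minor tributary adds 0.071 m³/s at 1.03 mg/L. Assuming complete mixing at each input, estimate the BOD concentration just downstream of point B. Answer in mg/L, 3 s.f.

450 L/s = 0.45 m³/s.
After input A: C = (6.1·3.81 + 0.45·64.3) / 6.55 = 7.966 mg/L.
After input B: C = (6.55·7.966 + 0.071·1.03) / 6.621 = 7.891 mg/L.

7.89 mg/L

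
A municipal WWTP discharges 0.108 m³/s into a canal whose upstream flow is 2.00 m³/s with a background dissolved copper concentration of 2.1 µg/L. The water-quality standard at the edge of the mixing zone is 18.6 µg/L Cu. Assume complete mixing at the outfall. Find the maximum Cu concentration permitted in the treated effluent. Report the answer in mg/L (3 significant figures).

0.324 mg/L

2.1 µg/L = 0.0021 mg/L.
18.6 µg/L = 0.0186 mg/L.
Mass balance: 0.0186·2.108 = 0.108·Cₑ + 2·0.0021.
Cₑ = (0.03921 − 0.0042) / 0.108 = 0.3242 mg/L.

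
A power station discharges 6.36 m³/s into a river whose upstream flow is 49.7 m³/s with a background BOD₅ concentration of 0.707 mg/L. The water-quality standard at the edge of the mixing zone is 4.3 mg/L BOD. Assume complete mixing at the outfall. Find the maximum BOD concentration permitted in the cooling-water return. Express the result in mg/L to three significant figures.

32.4 mg/L

Mass balance: 4.3·56.06 = 6.36·Cₑ + 49.7·0.707.
Cₑ = (241.1 − 35.14) / 6.36 = 32.38 mg/L.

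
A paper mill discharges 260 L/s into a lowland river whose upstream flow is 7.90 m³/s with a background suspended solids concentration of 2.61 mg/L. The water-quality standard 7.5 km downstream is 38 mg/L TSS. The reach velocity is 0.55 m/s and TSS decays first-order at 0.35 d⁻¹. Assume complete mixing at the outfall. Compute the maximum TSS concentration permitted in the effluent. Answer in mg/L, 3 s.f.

260 L/s = 0.26 m³/s.
Travel time to the compliance point: t = 7500/0.55 = 1.364e+04 s = 0.1578 d; decay factor exp(−0.35·0.1578) = 0.9463.
So the concentration just after mixing may be at most 38/0.9463 = 40.16 mg/L.
Mass balance: 40.16·8.16 = 0.26·Cₑ + 7.9·2.61.
Cₑ = (327.7 − 20.62) / 0.26 = 1181 mg/L.

1180 mg/L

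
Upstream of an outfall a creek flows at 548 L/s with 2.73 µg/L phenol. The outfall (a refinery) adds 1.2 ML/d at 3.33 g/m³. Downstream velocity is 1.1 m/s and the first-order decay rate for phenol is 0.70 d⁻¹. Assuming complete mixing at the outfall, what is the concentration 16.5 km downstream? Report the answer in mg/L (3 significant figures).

0.0753 mg/L

1.2 ML/d = 0.01389 m³/s.
548 L/s = 0.548 m³/s.
2.73 µg/L = 0.00273 mg/L.
After complete mixing, C₀ = (0.01389·3.33 + 0.548·0.00273) / 0.5619 = 0.08497 mg/L.
Travel time t = 1.65e+04 m / 1.1 m/s = 1.5e+04 s = 0.1736 d.
C = 0.08497·exp(−0.70·0.1736) = 0.08497·0.8856 = 0.07525 mg/L.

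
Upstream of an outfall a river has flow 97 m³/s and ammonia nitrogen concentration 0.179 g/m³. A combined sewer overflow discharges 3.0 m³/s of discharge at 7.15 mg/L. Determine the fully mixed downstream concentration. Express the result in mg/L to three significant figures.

0.388 mg/L

Conservation of mass across the mixing zone: C = (3·7.15 + 97·0.179) / (3 + 97) = 38.81/100 = 0.3881 mg/L.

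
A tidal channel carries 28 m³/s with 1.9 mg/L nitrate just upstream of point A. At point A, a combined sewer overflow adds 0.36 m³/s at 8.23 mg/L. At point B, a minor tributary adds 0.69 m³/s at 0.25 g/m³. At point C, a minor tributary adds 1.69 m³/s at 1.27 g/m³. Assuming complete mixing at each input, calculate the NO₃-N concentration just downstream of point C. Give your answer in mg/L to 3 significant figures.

1.90 mg/L

After input A: C = (28·1.9 + 0.36·8.23) / 28.36 = 1.98 mg/L.
After input B: C = (28.36·1.98 + 0.69·0.25) / 29.05 = 1.939 mg/L.
After input C: C = (29.05·1.939 + 1.69·1.27) / 30.74 = 1.902 mg/L.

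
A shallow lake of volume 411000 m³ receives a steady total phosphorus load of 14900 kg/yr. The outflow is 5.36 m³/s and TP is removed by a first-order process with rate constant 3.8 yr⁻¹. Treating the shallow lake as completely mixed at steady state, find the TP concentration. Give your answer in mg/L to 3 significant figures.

0.0873 mg/L

Outflow Q = 5.36 m³/s × 3.156e+07 s/yr = 1.691e+08 m³/yr.
Steady-state CSTR mass balance: W = Q·C + k·V·C, so C = W/(Q + kV).
Q + kV = 1.691e+08 + 3.8·411000 = 1.707e+08 m³/yr.
C = 14900/1.707e+08 = 8.728e-05 kg/m³ = 0.08728 mg/L.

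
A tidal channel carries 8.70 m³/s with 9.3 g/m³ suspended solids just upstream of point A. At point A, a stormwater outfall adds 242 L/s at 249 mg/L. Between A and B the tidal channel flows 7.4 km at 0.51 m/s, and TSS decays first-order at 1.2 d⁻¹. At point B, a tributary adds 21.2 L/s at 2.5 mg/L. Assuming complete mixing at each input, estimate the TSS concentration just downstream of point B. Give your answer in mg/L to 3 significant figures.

12.9 mg/L

242 L/s = 0.242 m³/s.
After input A: C = (8.7·9.3 + 0.242·249) / 8.942 = 15.79 mg/L.
Over the 7.4 km reach to input B (t = 1.451e+04 s = 0.1679 d), decay gives C = 15.79·exp(−1.2·0.1679) = 12.91 mg/L.
21.2 L/s = 0.0212 m³/s.
After input B: C = (8.942·12.91 + 0.0212·2.5) / 8.963 = 12.88 mg/L.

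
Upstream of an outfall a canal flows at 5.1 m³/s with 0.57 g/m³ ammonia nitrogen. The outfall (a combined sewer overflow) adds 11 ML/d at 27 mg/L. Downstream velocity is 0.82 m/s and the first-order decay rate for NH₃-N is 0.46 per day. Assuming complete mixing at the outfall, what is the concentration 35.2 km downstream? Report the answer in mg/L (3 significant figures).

0.966 mg/L

11 ML/d = 0.1273 m³/s.
After complete mixing, C₀ = (0.1273·27 + 5.1·0.57) / 5.227 = 1.214 mg/L.
Travel time t = 3.52e+04 m / 0.82 m/s = 4.293e+04 s = 0.4968 d.
C = 1.214·exp(−0.46·0.4968) = 1.214·0.7957 = 0.9657 mg/L.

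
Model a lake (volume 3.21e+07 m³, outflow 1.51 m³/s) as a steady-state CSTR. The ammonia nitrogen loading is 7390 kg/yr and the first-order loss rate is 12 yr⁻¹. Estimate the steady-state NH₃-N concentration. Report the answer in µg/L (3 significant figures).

Outflow Q = 1.51 m³/s × 3.156e+07 s/yr = 4.765e+07 m³/yr.
Steady-state CSTR mass balance: W = Q·C + k·V·C, so C = W/(Q + kV).
Q + kV = 4.765e+07 + 12·3.21e+07 = 4.329e+08 m³/yr.
C = 7390/4.329e+08 = 1.707e-05 kg/m³ = 0.01707 mg/L = 17.07 µg/L.

17.1 µg/L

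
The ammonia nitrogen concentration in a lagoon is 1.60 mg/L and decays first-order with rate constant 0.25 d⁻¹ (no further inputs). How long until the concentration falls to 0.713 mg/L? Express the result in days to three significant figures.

3.23 d

t = ln(C₀/C)/k = ln(1.60/0.713)/0.25 = 0.8083/0.25 = 3.233 d.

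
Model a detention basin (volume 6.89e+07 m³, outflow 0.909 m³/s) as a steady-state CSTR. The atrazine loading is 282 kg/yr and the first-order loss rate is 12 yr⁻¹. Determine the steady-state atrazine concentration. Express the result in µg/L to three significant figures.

0.330 µg/L

Outflow Q = 0.909 m³/s × 3.156e+07 s/yr = 2.869e+07 m³/yr.
Steady-state CSTR mass balance: W = Q·C + k·V·C, so C = W/(Q + kV).
Q + kV = 2.869e+07 + 12·6.89e+07 = 8.555e+08 m³/yr.
C = 282/8.555e+08 = 3.296e-07 kg/m³ = 0.0003296 mg/L = 0.3296 µg/L.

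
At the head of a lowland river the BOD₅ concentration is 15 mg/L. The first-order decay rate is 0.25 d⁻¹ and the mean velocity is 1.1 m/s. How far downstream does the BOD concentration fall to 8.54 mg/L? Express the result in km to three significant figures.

214 km

From C = C₀·e^(−kt), t = ln(C₀/C)/k = ln(15/8.54)/0.25 = 0.5633/0.25 = 2.253 d.
Distance = v·t = 1.1 m/s × 1.947e+05 s = 2.141e+05 m = 214.1 km.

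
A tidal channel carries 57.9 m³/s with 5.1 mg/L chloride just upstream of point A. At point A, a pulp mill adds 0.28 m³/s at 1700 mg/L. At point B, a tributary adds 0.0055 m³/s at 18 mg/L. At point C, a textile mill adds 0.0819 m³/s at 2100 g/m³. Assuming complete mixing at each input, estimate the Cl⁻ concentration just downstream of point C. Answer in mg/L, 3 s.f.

After input A: C = (57.9·5.1 + 0.28·1700) / 58.18 = 13.26 mg/L.
After input B: C = (58.18·13.26 + 0.0055·18) / 58.19 = 13.26 mg/L.
After input C: C = (58.19·13.26 + 0.0819·2100) / 58.27 = 16.19 mg/L.

16.2 mg/L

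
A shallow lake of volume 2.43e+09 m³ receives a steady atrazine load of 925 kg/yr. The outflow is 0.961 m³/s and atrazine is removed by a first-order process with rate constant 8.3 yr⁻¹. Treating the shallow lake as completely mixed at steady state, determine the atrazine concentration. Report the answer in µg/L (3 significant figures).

0.0458 µg/L

Outflow Q = 0.961 m³/s × 3.156e+07 s/yr = 3.033e+07 m³/yr.
Steady-state CSTR mass balance: W = Q·C + k·V·C, so C = W/(Q + kV).
Q + kV = 3.033e+07 + 8.3·2.43e+09 = 2.02e+10 m³/yr.
C = 925/2.02e+10 = 4.579e-08 kg/m³ = 4.579e-05 mg/L = 0.04579 µg/L.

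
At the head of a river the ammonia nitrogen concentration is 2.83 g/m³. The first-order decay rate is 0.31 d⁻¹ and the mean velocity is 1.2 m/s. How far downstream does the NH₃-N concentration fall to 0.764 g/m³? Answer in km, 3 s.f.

438 km

From C = C₀·e^(−kt), t = ln(C₀/C)/k = ln(2.83/0.764)/0.31 = 1.309/0.31 = 4.224 d.
Distance = v·t = 1.2 m/s × 3.65e+05 s = 4.38e+05 m = 438 km.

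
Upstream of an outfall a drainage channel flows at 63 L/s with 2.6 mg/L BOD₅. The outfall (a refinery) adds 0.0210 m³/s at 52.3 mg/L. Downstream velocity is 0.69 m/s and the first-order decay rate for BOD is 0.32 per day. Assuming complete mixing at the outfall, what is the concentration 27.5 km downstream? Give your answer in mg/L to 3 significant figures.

63 L/s = 0.063 m³/s.
After complete mixing, C₀ = (0.021·52.3 + 0.063·2.6) / 0.084 = 15.02 mg/L.
Travel time t = 2.75e+04 m / 0.69 m/s = 3.986e+04 s = 0.4613 d.
C = 15.02·exp(−0.32·0.4613) = 15.02·0.8628 = 12.96 mg/L.

13.0 mg/L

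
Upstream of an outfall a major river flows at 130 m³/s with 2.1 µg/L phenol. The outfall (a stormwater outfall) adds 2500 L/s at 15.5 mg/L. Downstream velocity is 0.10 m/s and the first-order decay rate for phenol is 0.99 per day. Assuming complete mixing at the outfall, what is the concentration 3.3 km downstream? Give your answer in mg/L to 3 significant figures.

2500 L/s = 2.5 m³/s.
2.1 µg/L = 0.0021 mg/L.
After complete mixing, C₀ = (2.5·15.5 + 130·0.0021) / 132.5 = 0.2945 mg/L.
Travel time t = 3300 m / 0.10 m/s = 3.3e+04 s = 0.3819 d.
C = 0.2945·exp(−0.99·0.3819) = 0.2945·0.6851 = 0.2018 mg/L.

0.202 mg/L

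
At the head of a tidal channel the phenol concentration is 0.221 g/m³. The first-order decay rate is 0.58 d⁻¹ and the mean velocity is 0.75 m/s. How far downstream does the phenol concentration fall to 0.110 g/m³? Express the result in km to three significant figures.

77.9 km

From C = C₀·e^(−kt), t = ln(C₀/C)/k = ln(0.221/0.110)/0.58 = 0.6977/0.58 = 1.203 d.
Distance = v·t = 0.75 m/s × 1.039e+05 s = 7.795e+04 m = 77.95 km.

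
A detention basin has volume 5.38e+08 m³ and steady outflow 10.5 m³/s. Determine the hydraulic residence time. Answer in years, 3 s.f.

Q = 10.5 m³/s × 3.156e+07 s/yr = 3.314e+08 m³/yr.
Hydraulic residence time τ = V/Q = 5.38e+08/3.314e+08 = 1.624 yr.

1.62 yr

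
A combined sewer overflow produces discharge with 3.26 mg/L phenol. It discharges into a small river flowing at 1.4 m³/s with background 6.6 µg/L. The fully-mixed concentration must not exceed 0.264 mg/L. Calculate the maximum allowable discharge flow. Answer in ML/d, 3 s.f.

10.4 ML/d

6.6 µg/L = 0.0066 mg/L.
Mass balance at complete mixing: C_std·(Q_w + Q_r) = Q_w·C_e + Q_r·C_b.
Rearranging, Q_w = Q_r·(C_std − C_b)/(C_e − C_std) = 1.4·(0.264 − 0.0066) / (3.26 − 0.264) = 0.1203 m³/s.
= 10.39 ML/d.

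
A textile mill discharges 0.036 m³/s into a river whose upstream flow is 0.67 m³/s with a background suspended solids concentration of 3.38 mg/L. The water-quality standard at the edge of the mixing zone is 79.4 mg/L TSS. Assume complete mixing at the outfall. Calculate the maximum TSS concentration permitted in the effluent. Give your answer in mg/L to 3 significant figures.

Mass balance: 79.4·0.706 = 0.036·Cₑ + 0.67·3.38.
Cₑ = (56.06 − 2.265) / 0.036 = 1494 mg/L.

1490 mg/L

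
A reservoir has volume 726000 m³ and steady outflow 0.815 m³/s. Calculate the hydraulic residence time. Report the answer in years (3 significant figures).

0.0282 yr

Q = 0.815 m³/s × 3.156e+07 s/yr = 2.572e+07 m³/yr.
Hydraulic residence time τ = V/Q = 726000/2.572e+07 = 0.02823 yr.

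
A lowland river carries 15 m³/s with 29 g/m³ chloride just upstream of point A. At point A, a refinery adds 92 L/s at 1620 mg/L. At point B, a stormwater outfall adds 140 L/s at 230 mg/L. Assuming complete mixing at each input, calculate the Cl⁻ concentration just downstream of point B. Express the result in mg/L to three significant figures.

92 L/s = 0.092 m³/s.
After input A: C = (15·29 + 0.092·1620) / 15.09 = 38.7 mg/L.
140 L/s = 0.14 m³/s.
After input B: C = (15.09·38.7 + 0.14·230) / 15.23 = 40.46 mg/L.

40.5 mg/L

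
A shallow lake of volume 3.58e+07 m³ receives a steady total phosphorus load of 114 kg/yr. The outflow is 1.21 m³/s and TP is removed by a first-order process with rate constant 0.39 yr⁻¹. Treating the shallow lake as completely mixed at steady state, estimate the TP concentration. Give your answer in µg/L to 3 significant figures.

Outflow Q = 1.21 m³/s × 3.156e+07 s/yr = 3.818e+07 m³/yr.
Steady-state CSTR mass balance: W = Q·C + k·V·C, so C = W/(Q + kV).
Q + kV = 3.818e+07 + 0.39·3.58e+07 = 5.215e+07 m³/yr.
C = 114/5.215e+07 = 2.186e-06 kg/m³ = 0.002186 mg/L = 2.186 µg/L.

2.19 µg/L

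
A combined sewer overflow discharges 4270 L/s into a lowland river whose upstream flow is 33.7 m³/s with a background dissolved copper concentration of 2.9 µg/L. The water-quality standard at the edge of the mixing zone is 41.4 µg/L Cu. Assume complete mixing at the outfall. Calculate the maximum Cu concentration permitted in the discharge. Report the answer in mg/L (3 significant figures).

4270 L/s = 4.27 m³/s.
2.9 µg/L = 0.0029 mg/L.
41.4 µg/L = 0.0414 mg/L.
Mass balance: 0.0414·37.97 = 4.27·Cₑ + 33.7·0.0029.
Cₑ = (1.572 − 0.09773) / 4.27 = 0.3453 mg/L.

0.345 mg/L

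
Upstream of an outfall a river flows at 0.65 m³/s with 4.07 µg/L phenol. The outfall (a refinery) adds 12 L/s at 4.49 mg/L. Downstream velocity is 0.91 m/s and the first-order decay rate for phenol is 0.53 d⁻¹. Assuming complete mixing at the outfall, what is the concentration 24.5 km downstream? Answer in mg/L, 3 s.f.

0.0724 mg/L

12 L/s = 0.012 m³/s.
4.07 µg/L = 0.00407 mg/L.
After complete mixing, C₀ = (0.012·4.49 + 0.65·0.00407) / 0.662 = 0.08539 mg/L.
Travel time t = 2.45e+04 m / 0.91 m/s = 2.692e+04 s = 0.3116 d.
C = 0.08539·exp(−0.53·0.3116) = 0.08539·0.8478 = 0.07239 mg/L.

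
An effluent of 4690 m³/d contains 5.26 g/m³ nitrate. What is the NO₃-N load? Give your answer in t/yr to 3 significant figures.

9.01 t/yr

4690 m³/d = 0.05428 m³/s.
Mass flux = Q·C = 0.05428 m³/s × 5.26 g/m³ = 0.2855 g/s.
= 0.2855 g/s × 31.56 = 9.01 t/yr.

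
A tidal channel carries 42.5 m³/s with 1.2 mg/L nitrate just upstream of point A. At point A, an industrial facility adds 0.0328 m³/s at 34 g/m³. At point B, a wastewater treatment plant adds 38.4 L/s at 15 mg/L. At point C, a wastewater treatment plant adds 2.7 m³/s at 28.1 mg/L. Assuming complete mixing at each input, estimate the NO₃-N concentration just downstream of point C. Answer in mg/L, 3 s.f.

2.84 mg/L

After input A: C = (42.5·1.2 + 0.0328·34) / 42.53 = 1.225 mg/L.
38.4 L/s = 0.0384 m³/s.
After input B: C = (42.53·1.225 + 0.0384·15) / 42.57 = 1.238 mg/L.
After input C: C = (42.57·1.238 + 2.7·28.1) / 45.27 = 2.84 mg/L.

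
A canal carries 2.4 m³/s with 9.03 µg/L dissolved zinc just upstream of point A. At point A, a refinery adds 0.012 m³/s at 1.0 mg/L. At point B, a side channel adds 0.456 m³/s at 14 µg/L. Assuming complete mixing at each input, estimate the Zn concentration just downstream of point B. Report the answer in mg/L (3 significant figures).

0.0140 mg/L

9.03 µg/L = 0.00903 mg/L.
After input A: C = (2.4·0.00903 + 0.012·1) / 2.412 = 0.01396 mg/L.
14 µg/L = 0.014 mg/L.
After input B: C = (2.412·0.01396 + 0.456·0.014) / 2.868 = 0.01397 mg/L.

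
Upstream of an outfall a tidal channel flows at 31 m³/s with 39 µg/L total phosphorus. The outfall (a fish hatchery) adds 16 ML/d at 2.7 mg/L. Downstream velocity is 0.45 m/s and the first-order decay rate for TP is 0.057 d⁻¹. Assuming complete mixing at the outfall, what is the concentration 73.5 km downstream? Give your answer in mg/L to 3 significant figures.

0.0492 mg/L

16 ML/d = 0.1852 m³/s.
39 µg/L = 0.039 mg/L.
After complete mixing, C₀ = (0.1852·2.7 + 31·0.039) / 31.19 = 0.0548 mg/L.
Travel time t = 7.35e+04 m / 0.45 m/s = 1.633e+05 s = 1.89 d.
C = 0.0548·exp(−0.057·1.89) = 0.0548·0.8978 = 0.0492 mg/L.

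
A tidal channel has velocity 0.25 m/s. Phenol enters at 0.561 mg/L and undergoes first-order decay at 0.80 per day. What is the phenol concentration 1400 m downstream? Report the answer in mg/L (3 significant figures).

0.533 mg/L

Travel time t = 1400 m / 0.25 m/s = 1400/0.25 = 5600 s = 0.06481 d.
First-order decay: C = 0.561·exp(−0.80·0.06481) = 0.561·0.9495 = 0.5327 mg/L.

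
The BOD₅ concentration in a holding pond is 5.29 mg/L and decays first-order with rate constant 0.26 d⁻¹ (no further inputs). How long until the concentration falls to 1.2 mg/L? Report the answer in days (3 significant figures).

t = ln(C₀/C)/k = ln(5.29/1.2)/0.26 = 1.483/0.26 = 5.706 d.

5.71 d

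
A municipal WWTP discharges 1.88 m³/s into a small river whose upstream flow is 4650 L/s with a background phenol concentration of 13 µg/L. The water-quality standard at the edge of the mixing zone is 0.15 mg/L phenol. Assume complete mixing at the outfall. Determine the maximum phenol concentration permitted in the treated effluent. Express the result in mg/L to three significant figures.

4650 L/s = 4.65 m³/s.
13 µg/L = 0.013 mg/L.
Mass balance: 0.15·6.53 = 1.88·Cₑ + 4.65·0.013.
Cₑ = (0.9795 − 0.06045) / 1.88 = 0.4889 mg/L.

0.489 mg/L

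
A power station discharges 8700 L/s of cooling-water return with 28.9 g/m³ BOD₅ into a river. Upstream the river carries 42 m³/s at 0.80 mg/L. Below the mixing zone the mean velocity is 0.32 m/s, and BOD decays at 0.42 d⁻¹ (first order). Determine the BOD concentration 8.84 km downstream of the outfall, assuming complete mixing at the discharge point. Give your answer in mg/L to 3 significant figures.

4.92 mg/L

8700 L/s = 8.7 m³/s.
After complete mixing, C₀ = (8.7·28.9 + 42·0.8) / 50.7 = 5.622 mg/L.
Travel time t = 8840 m / 0.32 m/s = 2.762e+04 s = 0.3197 d.
C = 5.622·exp(−0.42·0.3197) = 5.622·0.8743 = 4.915 mg/L.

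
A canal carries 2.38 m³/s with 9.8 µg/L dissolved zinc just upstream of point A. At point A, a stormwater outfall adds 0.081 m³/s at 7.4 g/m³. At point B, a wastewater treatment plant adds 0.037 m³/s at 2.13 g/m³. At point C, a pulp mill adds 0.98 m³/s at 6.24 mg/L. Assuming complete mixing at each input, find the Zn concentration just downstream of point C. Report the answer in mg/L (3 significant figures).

1.96 mg/L

9.8 µg/L = 0.0098 mg/L.
After input A: C = (2.38·0.0098 + 0.081·7.4) / 2.461 = 0.253 mg/L.
After input B: C = (2.461·0.253 + 0.037·2.13) / 2.498 = 0.2808 mg/L.
After input C: C = (2.498·0.2808 + 0.98·6.24) / 3.478 = 1.96 mg/L.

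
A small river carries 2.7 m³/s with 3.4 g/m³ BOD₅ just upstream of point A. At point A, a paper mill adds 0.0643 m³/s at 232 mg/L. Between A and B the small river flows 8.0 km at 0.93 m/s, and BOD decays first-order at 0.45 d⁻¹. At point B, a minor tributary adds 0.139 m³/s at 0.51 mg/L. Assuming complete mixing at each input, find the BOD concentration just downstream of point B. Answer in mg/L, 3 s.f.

After input A: C = (2.7·3.4 + 0.0643·232) / 2.764 = 8.717 mg/L.
Over the 8.0 km reach to input B (t = 8602 s = 0.09956 d), decay gives C = 8.717·exp(−0.45·0.09956) = 8.335 mg/L.
After input B: C = (2.764·8.335 + 0.139·0.51) / 2.903 = 7.961 mg/L.

7.96 mg/L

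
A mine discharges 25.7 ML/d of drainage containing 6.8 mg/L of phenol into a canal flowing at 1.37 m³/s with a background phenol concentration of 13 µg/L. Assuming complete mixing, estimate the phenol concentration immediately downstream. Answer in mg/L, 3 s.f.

1.22 mg/L

25.7 ML/d = 0.2975 m³/s.
13 µg/L = 0.013 mg/L.
By mass balance at complete mixing, C = (0.2975·6.8 + 1.37·0.013) / (0.2975 + 1.37) = 2.04/1.667 = 1.224 mg/L.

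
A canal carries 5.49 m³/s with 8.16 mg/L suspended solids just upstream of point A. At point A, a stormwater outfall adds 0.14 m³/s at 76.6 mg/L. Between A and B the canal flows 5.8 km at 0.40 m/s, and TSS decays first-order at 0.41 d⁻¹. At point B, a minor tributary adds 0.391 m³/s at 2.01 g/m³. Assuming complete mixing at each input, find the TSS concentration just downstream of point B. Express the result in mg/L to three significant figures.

After input A: C = (5.49·8.16 + 0.14·76.6) / 5.63 = 9.862 mg/L.
Over the 5.8 km reach to input B (t = 1.45e+04 s = 0.1678 d), decay gives C = 9.862·exp(−0.41·0.1678) = 9.206 mg/L.
After input B: C = (5.63·9.206 + 0.391·2.01) / 6.021 = 8.739 mg/L.

8.74 mg/L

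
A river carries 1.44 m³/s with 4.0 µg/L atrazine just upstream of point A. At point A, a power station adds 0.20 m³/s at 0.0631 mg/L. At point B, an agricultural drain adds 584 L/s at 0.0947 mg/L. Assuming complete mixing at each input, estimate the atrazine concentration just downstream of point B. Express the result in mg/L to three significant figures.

0.0331 mg/L

4.0 µg/L = 0.004 mg/L.
After input A: C = (1.44·0.004 + 0.2·0.0631) / 1.64 = 0.01121 mg/L.
584 L/s = 0.584 m³/s.
After input B: C = (1.64·0.01121 + 0.584·0.0947) / 2.224 = 0.03313 mg/L.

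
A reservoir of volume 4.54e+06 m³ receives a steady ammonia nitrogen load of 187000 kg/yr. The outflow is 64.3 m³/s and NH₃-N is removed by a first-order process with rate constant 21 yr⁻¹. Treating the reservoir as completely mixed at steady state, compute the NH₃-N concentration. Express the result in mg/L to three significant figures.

0.0880 mg/L

Outflow Q = 64.3 m³/s × 3.156e+07 s/yr = 2.029e+09 m³/yr.
Steady-state CSTR mass balance: W = Q·C + k·V·C, so C = W/(Q + kV).
Q + kV = 2.029e+09 + 21·4.54e+06 = 2.124e+09 m³/yr.
C = 187000/2.124e+09 = 8.802e-05 kg/m³ = 0.08802 mg/L.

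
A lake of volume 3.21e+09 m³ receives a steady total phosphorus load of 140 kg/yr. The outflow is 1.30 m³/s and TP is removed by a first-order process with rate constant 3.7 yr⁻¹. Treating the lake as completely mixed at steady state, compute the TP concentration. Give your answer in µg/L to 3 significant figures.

Outflow Q = 1.30 m³/s × 3.156e+07 s/yr = 4.102e+07 m³/yr.
Steady-state CSTR mass balance: W = Q·C + k·V·C, so C = W/(Q + kV).
Q + kV = 4.102e+07 + 3.7·3.21e+09 = 1.192e+10 m³/yr.
C = 140/1.192e+10 = 1.175e-08 kg/m³ = 1.175e-05 mg/L = 0.01175 µg/L.

0.0117 µg/L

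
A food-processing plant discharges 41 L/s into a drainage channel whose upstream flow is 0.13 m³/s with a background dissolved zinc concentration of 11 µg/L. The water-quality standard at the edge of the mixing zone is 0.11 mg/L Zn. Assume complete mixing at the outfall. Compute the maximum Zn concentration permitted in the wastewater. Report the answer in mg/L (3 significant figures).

41 L/s = 0.041 m³/s.
11 µg/L = 0.011 mg/L.
Mass balance: 0.11·0.171 = 0.041·Cₑ + 0.13·0.011.
Cₑ = (0.01881 − 0.00143) / 0.041 = 0.4239 mg/L.

0.424 mg/L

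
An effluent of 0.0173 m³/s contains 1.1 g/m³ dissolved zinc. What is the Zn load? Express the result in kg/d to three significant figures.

1.64 kg/d

Mass flux = Q·C = 0.0173 m³/s × 1.1 g/m³ = 0.01903 g/s.
= 0.01903 g/s × 86.4 = 1.644 kg/d.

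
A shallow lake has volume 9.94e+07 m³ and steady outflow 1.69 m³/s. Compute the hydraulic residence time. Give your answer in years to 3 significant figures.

Q = 1.69 m³/s × 3.156e+07 s/yr = 5.333e+07 m³/yr.
Hydraulic residence time τ = V/Q = 9.94e+07/5.333e+07 = 1.864 yr.

1.86 yr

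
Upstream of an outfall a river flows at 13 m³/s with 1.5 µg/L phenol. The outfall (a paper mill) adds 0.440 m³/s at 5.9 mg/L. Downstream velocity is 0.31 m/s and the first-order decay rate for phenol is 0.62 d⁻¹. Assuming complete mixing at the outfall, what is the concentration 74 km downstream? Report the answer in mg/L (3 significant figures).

1.5 µg/L = 0.0015 mg/L.
After complete mixing, C₀ = (0.44·5.9 + 13·0.0015) / 13.44 = 0.1946 mg/L.
Travel time t = 7.4e+04 m / 0.31 m/s = 2.387e+05 s = 2.763 d.
C = 0.1946·exp(−0.62·2.763) = 0.1946·0.1803 = 0.03509 mg/L.

0.0351 mg/L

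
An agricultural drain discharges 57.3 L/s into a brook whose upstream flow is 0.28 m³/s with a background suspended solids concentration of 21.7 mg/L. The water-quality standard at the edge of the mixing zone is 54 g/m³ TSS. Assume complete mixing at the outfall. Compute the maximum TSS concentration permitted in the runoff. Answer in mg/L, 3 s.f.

57.3 L/s = 0.0573 m³/s.
Mass balance: 54·0.3373 = 0.0573·Cₑ + 0.28·21.7.
Cₑ = (18.21 − 6.076) / 0.0573 = 211.8 mg/L.

212 mg/L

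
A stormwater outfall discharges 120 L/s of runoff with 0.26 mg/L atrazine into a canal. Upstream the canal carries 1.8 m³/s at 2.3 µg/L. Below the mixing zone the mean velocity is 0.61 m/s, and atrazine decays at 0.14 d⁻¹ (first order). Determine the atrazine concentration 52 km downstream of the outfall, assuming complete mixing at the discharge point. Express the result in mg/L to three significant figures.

0.0160 mg/L

120 L/s = 0.12 m³/s.
2.3 µg/L = 0.0023 mg/L.
After complete mixing, C₀ = (0.12·0.26 + 1.8·0.0023) / 1.92 = 0.01841 mg/L.
Travel time t = 5.2e+04 m / 0.61 m/s = 8.525e+04 s = 0.9866 d.
C = 0.01841·exp(−0.14·0.9866) = 0.01841·0.871 = 0.01603 mg/L.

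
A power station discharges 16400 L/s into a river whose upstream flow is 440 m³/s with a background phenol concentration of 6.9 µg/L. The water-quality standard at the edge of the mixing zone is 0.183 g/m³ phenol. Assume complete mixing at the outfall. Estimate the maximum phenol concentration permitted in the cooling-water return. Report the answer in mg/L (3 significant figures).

4.91 mg/L

16400 L/s = 16.4 m³/s.
6.9 µg/L = 0.0069 mg/L.
Mass balance: 0.183·456.4 = 16.4·Cₑ + 440·0.0069.
Cₑ = (83.52 − 3.036) / 16.4 = 4.908 mg/L.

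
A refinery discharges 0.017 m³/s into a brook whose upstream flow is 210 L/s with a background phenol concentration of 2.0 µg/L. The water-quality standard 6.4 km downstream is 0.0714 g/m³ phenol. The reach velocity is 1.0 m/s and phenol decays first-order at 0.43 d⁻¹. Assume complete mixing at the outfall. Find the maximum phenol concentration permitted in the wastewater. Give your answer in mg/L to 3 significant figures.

210 L/s = 0.21 m³/s.
2.0 µg/L = 0.002 mg/L.
Travel time to the compliance point: t = 6400/1.0 = 6400 s = 0.07407 d; decay factor exp(−0.43·0.07407) = 0.9687.
So the concentration just after mixing may be at most 0.0714/0.9687 = 0.07371 mg/L.
Mass balance: 0.07371·0.227 = 0.017·Cₑ + 0.21·0.002.
Cₑ = (0.01673 − 0.00042) / 0.017 = 0.9596 mg/L.

0.960 mg/L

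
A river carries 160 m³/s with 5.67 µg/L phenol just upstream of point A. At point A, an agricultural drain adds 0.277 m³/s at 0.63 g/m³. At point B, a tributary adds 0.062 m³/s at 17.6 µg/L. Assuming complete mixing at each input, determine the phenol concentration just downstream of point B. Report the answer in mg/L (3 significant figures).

5.67 µg/L = 0.00567 mg/L.
After input A: C = (160·0.00567 + 0.277·0.63) / 160.3 = 0.006749 mg/L.
17.6 µg/L = 0.0176 mg/L.
After input B: C = (160.3·0.006749 + 0.062·0.0176) / 160.3 = 0.006753 mg/L.

0.00675 mg/L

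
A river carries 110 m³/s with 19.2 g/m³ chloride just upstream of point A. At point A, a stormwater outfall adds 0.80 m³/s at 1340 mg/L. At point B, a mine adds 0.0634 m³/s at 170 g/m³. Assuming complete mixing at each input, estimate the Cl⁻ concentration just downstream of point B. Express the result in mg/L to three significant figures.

28.8 mg/L

After input A: C = (110·19.2 + 0.8·1340) / 110.8 = 28.74 mg/L.
After input B: C = (110.8·28.74 + 0.0634·170) / 110.9 = 28.82 mg/L.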